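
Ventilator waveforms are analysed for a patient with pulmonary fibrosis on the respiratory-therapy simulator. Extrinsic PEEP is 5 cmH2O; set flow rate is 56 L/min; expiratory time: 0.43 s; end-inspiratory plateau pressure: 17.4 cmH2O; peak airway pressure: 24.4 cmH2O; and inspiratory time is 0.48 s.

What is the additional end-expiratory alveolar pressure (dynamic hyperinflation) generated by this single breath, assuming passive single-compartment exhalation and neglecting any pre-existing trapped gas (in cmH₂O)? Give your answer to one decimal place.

2.5

Flow: 56 L/min ÷ 60 = 0.9333 L/s.
Vt = flow × Ti = 0.9333 L/s × 0.48 s × 1000 mL/L = 447.98 mL.
R = (PIP − Pplat)/V̇ = (24.4 − 17.4) / 0.9333 = 7.0/0.9333 = 7.5 cmH2O·s/L.
C = Vt/(Pplat − PEEP) = 447.98 / (17.4 − 5) = 447.98/12.4 = 36.127 mL/cmH2O.
τ = R × C = 7.5 × 0.03613 L/cmH2O = 0.271 s.
Fraction remaining = e^(−Te/τ) = e^(−0.43/0.271) = 0.2046; trapped volume = 447.98 × 0.2046 = 91.657 mL.
Additional alveolar pressure from trapping ≈ V_trapped / C = 91.657 / 36.127 = 2.537 cmH2O.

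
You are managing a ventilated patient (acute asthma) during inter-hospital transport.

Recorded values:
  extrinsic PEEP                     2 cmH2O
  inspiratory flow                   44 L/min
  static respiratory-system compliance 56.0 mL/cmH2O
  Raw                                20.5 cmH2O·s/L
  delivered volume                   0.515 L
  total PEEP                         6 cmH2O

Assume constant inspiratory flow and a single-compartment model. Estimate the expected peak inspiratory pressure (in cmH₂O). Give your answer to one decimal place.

30.2

Flow: 44 L/min ÷ 60 = 0.7333 L/s.
Total PEEP = 6 cmH2O (set 2 + intrinsic 4); this is the baseline alveolar pressure.
Equation of motion (constant flow): PIP = Vt/C + R·V̇ + PEEP.
PIP = 515/56.0 + 20.5×0.7333 + 6 = 9.196 + 15.033 + 6 = 30.229 cmH2O.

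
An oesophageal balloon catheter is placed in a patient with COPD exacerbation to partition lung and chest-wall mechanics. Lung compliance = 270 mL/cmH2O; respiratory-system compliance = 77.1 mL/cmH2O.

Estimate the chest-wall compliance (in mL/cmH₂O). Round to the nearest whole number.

108

1/Ccw = 1/Crs − 1/CL.
1/Ccw = 1/77.1 − 1/270 = 0.009266.
Ccw = 107.92 mL/cmH2O.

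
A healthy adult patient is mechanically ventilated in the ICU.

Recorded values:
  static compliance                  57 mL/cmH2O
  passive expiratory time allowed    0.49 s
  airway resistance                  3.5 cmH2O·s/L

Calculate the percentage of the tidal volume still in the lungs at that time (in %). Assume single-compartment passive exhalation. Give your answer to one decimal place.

8.6

τ = R × C = 3.5 × 57 mL/cmH2O = 3.5 × 0.057 L/cmH2O = 0.1995 s.
Passive exhalation: V(t)/V₀ = e^(−t/τ) = e^(−0.49/0.1995) = 0.08577.
Fraction remaining = 0.08577 → 8.577%.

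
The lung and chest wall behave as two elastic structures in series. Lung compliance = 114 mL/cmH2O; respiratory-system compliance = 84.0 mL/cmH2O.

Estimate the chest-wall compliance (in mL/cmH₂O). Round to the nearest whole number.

1/Ccw = 1/Crs − 1/CL.
1/Ccw = 1/84.0 − 1/114 = 0.003133.
Ccw = 319.18 mL/cmH2O.

319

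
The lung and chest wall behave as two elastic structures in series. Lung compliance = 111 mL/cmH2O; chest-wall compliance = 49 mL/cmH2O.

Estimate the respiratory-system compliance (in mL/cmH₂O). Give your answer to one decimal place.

34.0

Lung and chest wall are elastances in series: 1/Crs = 1/CL + 1/Ccw.
1/Crs = 1/111 + 1/49 = 0.02942.
Crs = 33.99 mL/cmH2O.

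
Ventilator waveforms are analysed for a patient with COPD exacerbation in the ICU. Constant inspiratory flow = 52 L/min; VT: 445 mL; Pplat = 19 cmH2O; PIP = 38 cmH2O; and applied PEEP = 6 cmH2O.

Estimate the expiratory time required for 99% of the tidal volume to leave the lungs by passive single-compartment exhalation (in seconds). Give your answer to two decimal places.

Flow: 52 L/min ÷ 60 = 0.8667 L/s.
R = (PIP − Pplat)/V̇ = (38 − 19) / 0.8667 = 19.0/0.8667 = 21.922 cmH2O·s/L.
C = Vt/(Pplat − PEEP) = 445.0 / (19 − 6) = 445.0/13.0 = 34.231 mL/cmH2O.
τ = R × C = 21.922 × 0.03423 L/cmH2O = 0.7504 s.
t = −τ·ln(1 − 0.99) = −0.7504·ln(0.01) = 3.456 s.

3.46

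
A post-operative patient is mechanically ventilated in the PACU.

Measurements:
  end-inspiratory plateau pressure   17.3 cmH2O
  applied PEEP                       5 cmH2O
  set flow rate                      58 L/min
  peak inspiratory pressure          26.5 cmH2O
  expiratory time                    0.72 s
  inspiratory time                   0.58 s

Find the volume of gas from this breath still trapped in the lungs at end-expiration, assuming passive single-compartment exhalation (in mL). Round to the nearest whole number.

Flow: 58 L/min ÷ 60 = 0.9667 L/s.
Vt = flow × Ti = 0.9667 L/s × 0.58 s × 1000 mL/L = 560.69 mL.
R = (PIP − Pplat)/V̇ = (26.5 − 17.3) / 0.9667 = 9.2/0.9667 = 9.517 cmH2O·s/L.
C = Vt/(Pplat − PEEP) = 560.69 / (17.3 − 5) = 560.69/12.3 = 45.585 mL/cmH2O.
τ = R × C = 9.517 × 0.04559 L/cmH2O = 0.4339 s.
Fraction remaining = e^(−Te/τ) = e^(−0.72/0.4339) = 0.1903.
Trapped volume = 560.69 × 0.1903 = 106.7 mL.

107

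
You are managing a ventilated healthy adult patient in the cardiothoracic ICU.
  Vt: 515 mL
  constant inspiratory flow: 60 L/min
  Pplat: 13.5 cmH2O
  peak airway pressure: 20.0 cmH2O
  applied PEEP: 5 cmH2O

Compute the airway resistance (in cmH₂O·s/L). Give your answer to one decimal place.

6.5

Flow: 60 L/min ÷ 60 = 1 L/s.
Raw = (PIP − Pplat) / flow = (20.0 − 13.5) / 1 = 6.5 / 1 = 6.5 cmH2O·s/L.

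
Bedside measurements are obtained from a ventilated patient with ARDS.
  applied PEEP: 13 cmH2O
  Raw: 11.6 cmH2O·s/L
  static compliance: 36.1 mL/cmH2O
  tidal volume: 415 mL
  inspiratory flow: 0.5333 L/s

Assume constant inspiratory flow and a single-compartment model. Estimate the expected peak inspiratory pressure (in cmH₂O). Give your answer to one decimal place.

Equation of motion (constant flow): PIP = Vt/C + R·V̇ + PEEP.
PIP = 415/36.1 + 11.6×0.5333 + 13 = 11.496 + 6.186 + 13 = 30.682 cmH2O.

30.7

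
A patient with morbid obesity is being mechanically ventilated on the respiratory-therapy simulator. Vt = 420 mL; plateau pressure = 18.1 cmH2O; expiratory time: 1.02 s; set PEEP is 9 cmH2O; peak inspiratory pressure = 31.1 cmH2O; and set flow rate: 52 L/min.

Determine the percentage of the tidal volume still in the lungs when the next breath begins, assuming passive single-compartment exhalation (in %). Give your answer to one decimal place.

Flow: 52 L/min ÷ 60 = 0.8667 L/s.
R = (PIP − Pplat)/V̇ = (31.1 − 18.1) / 0.8667 = 13.0/0.8667 = 14.999 cmH2O·s/L.
C = Vt/(Pplat − PEEP) = 420.0 / (18.1 − 9) = 420.0/9.1 = 46.154 mL/cmH2O.
τ = R × C = 14.999 × 0.04615 L/cmH2O = 0.6922 s.
Fraction remaining at end-expiration = e^(−Te/τ) = e^(−1.02/0.6922) = 0.2291 → 22.91%.

22.9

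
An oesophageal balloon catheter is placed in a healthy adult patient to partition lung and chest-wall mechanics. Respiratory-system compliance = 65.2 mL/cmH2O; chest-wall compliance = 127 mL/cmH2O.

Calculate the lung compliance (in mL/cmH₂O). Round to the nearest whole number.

1/CL = 1/Crs − 1/Ccw.
1/CL = 1/65.2 − 1/127 = 0.007463.
CL = 133.99 mL/cmH2O.

134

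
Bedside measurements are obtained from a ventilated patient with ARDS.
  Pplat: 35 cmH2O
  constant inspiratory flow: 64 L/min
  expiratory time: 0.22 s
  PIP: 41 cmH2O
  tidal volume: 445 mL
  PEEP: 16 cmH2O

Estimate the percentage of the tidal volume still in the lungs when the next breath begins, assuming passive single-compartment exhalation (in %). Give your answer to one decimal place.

18.8

Flow: 64 L/min ÷ 60 = 1.0667 L/s.
R = (PIP − Pplat)/V̇ = (41 − 35) / 1.0667 = 6.0/1.0667 = 5.625 cmH2O·s/L.
C = Vt/(Pplat − PEEP) = 445.0 / (35 − 16) = 445.0/19.0 = 23.421 mL/cmH2O.
τ = R × C = 5.625 × 0.02342 L/cmH2O = 0.1317 s.
Fraction remaining at end-expiration = e^(−Te/τ) = e^(−0.22/0.1317) = 0.1882 → 18.82%.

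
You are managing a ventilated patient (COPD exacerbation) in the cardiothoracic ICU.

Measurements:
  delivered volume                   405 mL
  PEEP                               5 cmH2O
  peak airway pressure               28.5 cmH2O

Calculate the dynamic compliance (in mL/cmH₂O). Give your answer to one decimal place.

Dynamic compliance = Vt / (PIP − PEEP) = 405 / (28.5 − 5) = 405 / 23.5 = 17.234 mL/cmH2O.

17.2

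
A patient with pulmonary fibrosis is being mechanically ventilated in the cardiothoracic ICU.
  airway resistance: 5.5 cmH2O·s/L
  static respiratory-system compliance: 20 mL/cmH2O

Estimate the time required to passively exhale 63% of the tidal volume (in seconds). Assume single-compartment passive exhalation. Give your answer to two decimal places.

τ = R × C = 5.5 × 20 mL/cmH2O = 5.5 × 0.020 L/cmH2O = 0.11 s.
Exhaled fraction f = 1 − e^(−t/τ) → t = −τ·ln(1 − f) = −0.11·ln(0.37) = 0.1094 s.

0.11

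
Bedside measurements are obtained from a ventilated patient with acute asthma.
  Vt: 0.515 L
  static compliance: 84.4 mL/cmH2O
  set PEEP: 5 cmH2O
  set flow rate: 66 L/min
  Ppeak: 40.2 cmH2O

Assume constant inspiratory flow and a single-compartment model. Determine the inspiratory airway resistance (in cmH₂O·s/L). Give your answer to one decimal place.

Flow: 66 L/min ÷ 60 = 1.1 L/s.
Equation of motion (constant flow): PIP = Vt/C + R·V̇ + PEEP.
R·V̇ = PIP − Vt/C − PEEP = 40.2 − 515/84.4 − 5 = 40.2 − 6.102 − 5 = 29.098 cmH2O.
R = 29.098 / 1.1 = 26.453 cmH2O·s/L.

26.5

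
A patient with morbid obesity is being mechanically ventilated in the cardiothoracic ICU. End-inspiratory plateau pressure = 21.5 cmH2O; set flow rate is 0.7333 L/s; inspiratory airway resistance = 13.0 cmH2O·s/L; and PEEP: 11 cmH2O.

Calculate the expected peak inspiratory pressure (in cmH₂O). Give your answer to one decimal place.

PIP = Pplat + Raw × flow = 21.5 + 13.0 × 0.7333 = 21.5 + 9.533 = 31.033 cmH2O.

31.0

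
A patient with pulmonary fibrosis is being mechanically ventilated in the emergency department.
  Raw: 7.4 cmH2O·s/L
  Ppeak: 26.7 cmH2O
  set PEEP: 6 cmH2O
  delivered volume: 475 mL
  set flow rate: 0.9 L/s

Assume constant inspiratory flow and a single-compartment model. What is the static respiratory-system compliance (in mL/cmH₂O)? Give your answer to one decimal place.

33.8

Equation of motion (constant flow): PIP = Vt/C + R·V̇ + PEEP.
Vt/C = PIP − R·V̇ − PEEP = 26.7 − 7.4×0.9 − 6 = 26.7 − 6.66 − 6 = 14.04 cmH2O.
C = Vt / 14.04 = 475 / 14.04 = 33.832 mL/cmH2O.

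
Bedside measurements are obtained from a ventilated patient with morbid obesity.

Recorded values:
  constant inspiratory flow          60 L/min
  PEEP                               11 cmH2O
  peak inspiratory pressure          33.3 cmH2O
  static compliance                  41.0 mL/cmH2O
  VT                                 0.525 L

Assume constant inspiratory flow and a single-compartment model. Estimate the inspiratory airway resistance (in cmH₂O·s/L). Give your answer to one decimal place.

Flow: 60 L/min ÷ 60 = 1 L/s.
Equation of motion (constant flow): PIP = Vt/C + R·V̇ + PEEP.
R·V̇ = PIP − Vt/C − PEEP = 33.3 − 525/41.0 − 11 = 33.3 − 12.805 − 11 = 9.495 cmH2O.
R = 9.495 / 1 = 9.495 cmH2O·s/L.

9.5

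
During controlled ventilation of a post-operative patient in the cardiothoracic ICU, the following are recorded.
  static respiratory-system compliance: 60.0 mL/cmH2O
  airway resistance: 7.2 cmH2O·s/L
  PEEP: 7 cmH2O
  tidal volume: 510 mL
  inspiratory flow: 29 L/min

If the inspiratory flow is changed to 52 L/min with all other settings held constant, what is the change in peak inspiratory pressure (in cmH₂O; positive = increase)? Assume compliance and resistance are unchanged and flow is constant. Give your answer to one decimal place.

Flow: 29 L/min ÷ 60 = 0.4833 L/s.
New flow: 52 L/min ÷ 60 = 0.8667 L/s.
PIP = Vt/C + R·V̇ + PEEP (constant-flow equation of motion).
Only the resistive term changes: ΔPIP = R × ΔV̇ = 7.2 × (0.8667 − 0.4833) = 7.2 × 0.3834 = 2.76 cmH2O.

2.8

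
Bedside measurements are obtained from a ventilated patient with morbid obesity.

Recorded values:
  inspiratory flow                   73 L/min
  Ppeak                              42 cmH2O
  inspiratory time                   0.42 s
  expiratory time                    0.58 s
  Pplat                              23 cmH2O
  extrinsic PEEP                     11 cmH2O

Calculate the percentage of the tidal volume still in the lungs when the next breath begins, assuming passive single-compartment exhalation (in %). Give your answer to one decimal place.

Flow: 73 L/min ÷ 60 = 1.2167 L/s.
Vt = flow × Ti = 1.2167 L/s × 0.42 s × 1000 mL/L = 511.01 mL.
R = (PIP − Pplat)/V̇ = (42 − 23) / 1.2167 = 19.0/1.2167 = 15.616 cmH2O·s/L.
C = Vt/(Pplat − PEEP) = 511.01 / (23 − 11) = 511.01/12.0 = 42.584 mL/cmH2O.
τ = R × C = 15.616 × 0.04258 L/cmH2O = 0.6649 s.
Fraction remaining at end-expiration = e^(−Te/τ) = e^(−0.58/0.6649) = 0.418 → 41.8%.

41.8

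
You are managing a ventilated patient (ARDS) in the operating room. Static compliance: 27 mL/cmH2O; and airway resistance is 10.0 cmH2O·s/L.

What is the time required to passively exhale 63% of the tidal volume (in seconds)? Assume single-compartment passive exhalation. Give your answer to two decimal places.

0.27

τ = R × C = 10.0 × 27 mL/cmH2O = 10.0 × 0.027 L/cmH2O = 0.27 s.
Exhaled fraction f = 1 − e^(−t/τ) → t = −τ·ln(1 − f) = −0.27·ln(0.37) = 0.2684 s.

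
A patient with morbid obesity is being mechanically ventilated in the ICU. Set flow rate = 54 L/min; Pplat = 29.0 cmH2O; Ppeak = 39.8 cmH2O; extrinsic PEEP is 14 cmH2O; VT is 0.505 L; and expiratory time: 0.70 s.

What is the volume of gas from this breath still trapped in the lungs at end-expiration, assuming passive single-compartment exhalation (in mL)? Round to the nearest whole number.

Flow: 54 L/min ÷ 60 = 0.9 L/s.
R = (PIP − Pplat)/V̇ = (39.8 − 29.0) / 0.9 = 10.8/0.9 = 12.0 cmH2O·s/L.
C = Vt/(Pplat − PEEP) = 505.0 / (29.0 − 14) = 505.0/15.0 = 33.667 mL/cmH2O.
τ = R × C = 12.0 × 0.03367 L/cmH2O = 0.404 s.
Fraction remaining = e^(−Te/τ) = e^(−0.70/0.404) = 0.1768.
Trapped volume = 505.0 × 0.1768 = 89.284 mL.

89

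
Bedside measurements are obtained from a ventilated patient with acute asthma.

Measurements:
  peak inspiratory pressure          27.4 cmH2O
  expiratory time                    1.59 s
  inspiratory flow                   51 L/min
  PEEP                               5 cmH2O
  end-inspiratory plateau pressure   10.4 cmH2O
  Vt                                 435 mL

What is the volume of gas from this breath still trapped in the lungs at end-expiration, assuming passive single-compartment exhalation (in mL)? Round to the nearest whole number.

Flow: 51 L/min ÷ 60 = 0.85 L/s.
R = (PIP − Pplat)/V̇ = (27.4 − 10.4) / 0.85 = 17.0/0.85 = 20.0 cmH2O·s/L.
C = Vt/(Pplat − PEEP) = 435.0 / (10.4 − 5) = 435.0/5.4 = 80.556 mL/cmH2O.
τ = R × C = 20.0 × 0.08056 L/cmH2O = 1.611 s.
Fraction remaining = e^(−Te/τ) = e^(−1.59/1.611) = 0.3727.
Trapped volume = 435.0 × 0.3727 = 162.12 mL.

162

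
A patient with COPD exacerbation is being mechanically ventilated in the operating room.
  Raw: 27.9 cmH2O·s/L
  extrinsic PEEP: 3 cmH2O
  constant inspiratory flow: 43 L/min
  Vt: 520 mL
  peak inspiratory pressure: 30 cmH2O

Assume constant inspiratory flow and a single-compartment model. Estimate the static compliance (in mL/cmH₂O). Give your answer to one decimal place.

74.2

Flow: 43 L/min ÷ 60 = 0.7167 L/s.
Equation of motion (constant flow): PIP = Vt/C + R·V̇ + PEEP.
Vt/C = PIP − R·V̇ − PEEP = 30 − 27.9×0.7167 − 3 = 30 − 19.996 − 3 = 7.004 cmH2O.
C = Vt / 7.004 = 520 / 7.004 = 74.243 mL/cmH2O.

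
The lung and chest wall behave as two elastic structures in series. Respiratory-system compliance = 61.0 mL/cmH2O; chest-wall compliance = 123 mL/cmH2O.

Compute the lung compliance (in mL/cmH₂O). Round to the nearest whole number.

1/CL = 1/Crs − 1/Ccw.
1/CL = 1/61.0 − 1/123 = 0.008263.
CL = 121.02 mL/cmH2O.

121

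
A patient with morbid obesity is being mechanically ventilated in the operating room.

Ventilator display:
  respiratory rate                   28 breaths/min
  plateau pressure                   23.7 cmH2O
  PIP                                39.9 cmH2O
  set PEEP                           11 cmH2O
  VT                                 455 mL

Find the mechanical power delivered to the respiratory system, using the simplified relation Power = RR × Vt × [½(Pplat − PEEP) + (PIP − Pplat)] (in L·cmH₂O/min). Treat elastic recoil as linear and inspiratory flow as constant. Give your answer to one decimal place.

Per-breath work = Vt × [½(Pplat−PEEP) + (PIP−Pplat)] = 0.455 × [0.5×12.7 + 16.2] = 0.455 × 22.55 = 10.26 L·cmH2O.
Power = 28 × 10.26 = 287.28 L·cmH2O/min.

287.3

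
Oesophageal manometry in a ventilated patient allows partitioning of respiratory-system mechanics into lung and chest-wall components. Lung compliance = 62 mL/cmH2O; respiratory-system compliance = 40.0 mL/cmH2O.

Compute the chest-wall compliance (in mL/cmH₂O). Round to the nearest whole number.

1/Ccw = 1/Crs − 1/CL.
1/Ccw = 1/40.0 − 1/62 = 0.008871.
Ccw = 112.73 mL/cmH2O.

113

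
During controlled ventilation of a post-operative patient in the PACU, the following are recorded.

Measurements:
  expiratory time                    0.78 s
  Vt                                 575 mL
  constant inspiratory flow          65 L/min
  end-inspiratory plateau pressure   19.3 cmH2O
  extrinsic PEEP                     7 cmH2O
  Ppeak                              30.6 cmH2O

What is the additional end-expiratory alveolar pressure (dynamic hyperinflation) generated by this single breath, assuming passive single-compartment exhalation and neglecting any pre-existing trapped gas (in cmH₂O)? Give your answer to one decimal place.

2.5

Flow: 65 L/min ÷ 60 = 1.0833 L/s.
R = (PIP − Pplat)/V̇ = (30.6 − 19.3) / 1.0833 = 11.3/1.0833 = 10.431 cmH2O·s/L.
C = Vt/(Pplat − PEEP) = 575.0 / (19.3 − 7) = 575.0/12.3 = 46.748 mL/cmH2O.
τ = R × C = 10.431 × 0.04675 L/cmH2O = 0.4876 s.
Fraction remaining = e^(−Te/τ) = e^(−0.78/0.4876) = 0.202; trapped volume = 575.0 × 0.202 = 116.15 mL.
Additional alveolar pressure from trapping ≈ V_trapped / C = 116.15 / 46.748 = 2.485 cmH2O.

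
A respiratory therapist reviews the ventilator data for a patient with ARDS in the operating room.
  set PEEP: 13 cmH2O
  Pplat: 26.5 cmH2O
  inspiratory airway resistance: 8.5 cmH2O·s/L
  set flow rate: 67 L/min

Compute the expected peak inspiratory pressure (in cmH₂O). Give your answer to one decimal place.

36.0

Flow: 67 L/min ÷ 60 = 1.1167 L/s.
PIP = Pplat + Raw × flow = 26.5 + 8.5 × 1.1167 = 26.5 + 9.492 = 35.992 cmH2O.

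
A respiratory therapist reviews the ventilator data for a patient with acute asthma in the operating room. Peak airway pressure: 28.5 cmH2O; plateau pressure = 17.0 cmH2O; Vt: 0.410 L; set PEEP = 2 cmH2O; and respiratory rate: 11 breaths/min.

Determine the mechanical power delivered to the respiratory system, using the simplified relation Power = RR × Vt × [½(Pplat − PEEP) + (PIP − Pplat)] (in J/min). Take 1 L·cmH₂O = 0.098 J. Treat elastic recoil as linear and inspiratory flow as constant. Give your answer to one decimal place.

8.4

Per-breath work = Vt × [½(Pplat−PEEP) + (PIP−Pplat)] = 0.410 × [0.5×15.0 + 11.5] = 0.410 × 19.0 = 7.79 L·cmH2O.
Power = 11 × 7.79 = 85.69 L·cmH2O/min.
× 0.098 J/(L·cmH2O) → 8.398 J/min.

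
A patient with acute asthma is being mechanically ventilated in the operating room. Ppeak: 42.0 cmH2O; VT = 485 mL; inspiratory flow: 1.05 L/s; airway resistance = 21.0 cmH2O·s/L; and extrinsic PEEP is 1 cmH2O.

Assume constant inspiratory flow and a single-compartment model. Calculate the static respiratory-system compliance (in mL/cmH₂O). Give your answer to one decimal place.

25.6

Equation of motion (constant flow): PIP = Vt/C + R·V̇ + PEEP.
Vt/C = PIP − R·V̇ − PEEP = 42.0 − 21.0×1.05 − 1 = 42.0 − 22.05 − 1 = 18.95 cmH2O.
C = Vt / 18.95 = 485 / 18.95 = 25.594 mL/cmH2O.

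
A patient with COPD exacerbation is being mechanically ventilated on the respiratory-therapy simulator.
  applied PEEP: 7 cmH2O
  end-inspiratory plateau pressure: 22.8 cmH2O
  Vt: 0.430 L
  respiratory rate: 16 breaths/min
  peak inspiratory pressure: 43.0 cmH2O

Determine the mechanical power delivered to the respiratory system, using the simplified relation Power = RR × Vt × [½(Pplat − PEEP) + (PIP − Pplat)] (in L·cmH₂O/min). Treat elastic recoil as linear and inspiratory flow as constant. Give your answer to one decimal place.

Per-breath work = Vt × [½(Pplat−PEEP) + (PIP−Pplat)] = 0.430 × [0.5×15.8 + 20.2] = 0.430 × 28.1 = 12.083 L·cmH2O.
Power = 16 × 12.083 = 193.33 L·cmH2O/min.

193.3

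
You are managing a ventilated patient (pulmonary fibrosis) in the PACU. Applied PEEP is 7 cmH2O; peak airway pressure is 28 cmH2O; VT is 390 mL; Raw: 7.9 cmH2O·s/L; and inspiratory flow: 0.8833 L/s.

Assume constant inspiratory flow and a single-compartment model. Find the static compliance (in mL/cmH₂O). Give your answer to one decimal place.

Equation of motion (constant flow): PIP = Vt/C + R·V̇ + PEEP.
Vt/C = PIP − R·V̇ − PEEP = 28 − 7.9×0.8833 − 7 = 28 − 6.978 − 7 = 14.022 cmH2O.
C = Vt / 14.022 = 390 / 14.022 = 27.813 mL/cmH2O.

27.8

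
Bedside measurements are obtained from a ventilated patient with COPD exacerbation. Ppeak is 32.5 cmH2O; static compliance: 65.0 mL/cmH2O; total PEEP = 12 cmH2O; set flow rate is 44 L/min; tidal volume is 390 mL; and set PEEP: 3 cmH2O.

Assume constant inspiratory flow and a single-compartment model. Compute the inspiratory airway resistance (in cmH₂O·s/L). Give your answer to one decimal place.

Flow: 44 L/min ÷ 60 = 0.7333 L/s.
Total PEEP = 12 cmH2O (set 3 + intrinsic 9); this is the baseline alveolar pressure.
Equation of motion (constant flow): PIP = Vt/C + R·V̇ + PEEP.
R·V̇ = PIP − Vt/C − PEEP = 32.5 − 390/65.0 − 12 = 32.5 − 6.0 − 12 = 14.5 cmH2O.
R = 14.5 / 0.7333 = 19.774 cmH2O·s/L.

19.8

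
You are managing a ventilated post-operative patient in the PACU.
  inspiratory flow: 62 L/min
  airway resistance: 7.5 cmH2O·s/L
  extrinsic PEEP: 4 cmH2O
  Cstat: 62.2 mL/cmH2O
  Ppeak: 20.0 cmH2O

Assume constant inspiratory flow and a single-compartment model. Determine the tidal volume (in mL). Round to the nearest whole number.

513

Flow: 62 L/min ÷ 60 = 1.0333 L/s.
Equation of motion (constant flow): PIP = Vt/C + R·V̇ + PEEP.
Vt/C = PIP − R·V̇ − PEEP = 20.0 − 7.75 − 4 = 8.25 cmH2O.
Vt = C × 8.25 = 62.2 × 8.25 = 513.15 mL.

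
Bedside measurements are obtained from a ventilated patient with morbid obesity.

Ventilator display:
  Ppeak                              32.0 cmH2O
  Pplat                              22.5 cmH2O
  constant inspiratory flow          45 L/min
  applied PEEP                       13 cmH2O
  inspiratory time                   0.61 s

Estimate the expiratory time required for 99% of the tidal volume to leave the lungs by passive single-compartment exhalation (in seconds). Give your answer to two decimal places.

2.81

Flow: 45 L/min ÷ 60 = 0.75 L/s.
Vt = flow × Ti = 0.75 L/s × 0.61 s × 1000 mL/L = 457.5 mL.
R = (PIP − Pplat)/V̇ = (32.0 − 22.5) / 0.75 = 9.5/0.75 = 12.667 cmH2O·s/L.
C = Vt/(Pplat − PEEP) = 457.5 / (22.5 − 13) = 457.5/9.5 = 48.158 mL/cmH2O.
τ = R × C = 12.667 × 0.04816 L/cmH2O = 0.61 s.
t = −τ·ln(1 − 0.99) = −0.61·ln(0.01) = 2.809 s.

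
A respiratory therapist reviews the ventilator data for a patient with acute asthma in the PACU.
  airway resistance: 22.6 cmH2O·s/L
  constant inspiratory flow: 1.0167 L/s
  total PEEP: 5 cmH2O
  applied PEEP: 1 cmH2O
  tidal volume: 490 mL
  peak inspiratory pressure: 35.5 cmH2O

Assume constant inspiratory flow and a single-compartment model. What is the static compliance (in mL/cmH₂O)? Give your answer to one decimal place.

65.1

Total PEEP = 5 cmH2O (set 1 + intrinsic 4); this is the baseline alveolar pressure.
Equation of motion (constant flow): PIP = Vt/C + R·V̇ + PEEP.
Vt/C = PIP − R·V̇ − PEEP = 35.5 − 22.6×1.0167 − 5 = 35.5 − 22.977 − 5 = 7.523 cmH2O.
C = Vt / 7.523 = 490 / 7.523 = 65.134 mL/cmH2O.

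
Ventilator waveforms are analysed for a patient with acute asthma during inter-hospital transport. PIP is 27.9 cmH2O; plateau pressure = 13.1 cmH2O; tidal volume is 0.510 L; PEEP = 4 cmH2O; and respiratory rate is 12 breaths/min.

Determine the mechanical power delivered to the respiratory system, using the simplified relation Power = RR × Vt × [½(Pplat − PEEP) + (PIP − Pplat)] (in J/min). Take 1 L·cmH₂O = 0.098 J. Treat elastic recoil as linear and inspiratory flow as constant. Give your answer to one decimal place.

Per-breath work = Vt × [½(Pplat−PEEP) + (PIP−Pplat)] = 0.510 × [0.5×9.1 + 14.8] = 0.510 × 19.35 = 9.869 L·cmH2O.
Power = 12 × 9.869 = 118.43 L·cmH2O/min.
× 0.098 J/(L·cmH2O) → 11.606 J/min.

11.6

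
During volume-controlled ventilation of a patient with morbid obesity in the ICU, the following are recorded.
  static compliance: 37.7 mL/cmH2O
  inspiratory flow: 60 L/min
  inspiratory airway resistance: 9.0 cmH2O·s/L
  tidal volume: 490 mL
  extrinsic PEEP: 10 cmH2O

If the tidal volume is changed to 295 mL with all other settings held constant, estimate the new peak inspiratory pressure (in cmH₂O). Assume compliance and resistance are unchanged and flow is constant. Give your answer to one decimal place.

Flow: 60 L/min ÷ 60 = 1 L/s.
PIP = Vt/C + R·V̇ + PEEP (constant-flow equation of motion).
Only the elastic term changes: ΔPIP = ΔVt / C = (295 − 490) / 37.7 = -5.172 cmH2O.
Original PIP = 490/37.7 + 9.0×1 + 10 = 31.997 cmH2O; new PIP = 31.997 + (-5.172) = 26.825 cmH2O.

26.8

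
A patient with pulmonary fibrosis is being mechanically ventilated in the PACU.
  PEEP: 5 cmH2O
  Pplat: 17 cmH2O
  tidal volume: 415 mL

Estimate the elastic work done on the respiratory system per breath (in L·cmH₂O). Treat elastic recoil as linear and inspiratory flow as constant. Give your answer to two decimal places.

Elastic work ≈ ½ × (Pplat − PEEP) × Vt = 0.5 × (17 − 5) × 0.415 L = 0.5 × 12.0 × 0.415 = 2.49 L·cmH2O.

2.49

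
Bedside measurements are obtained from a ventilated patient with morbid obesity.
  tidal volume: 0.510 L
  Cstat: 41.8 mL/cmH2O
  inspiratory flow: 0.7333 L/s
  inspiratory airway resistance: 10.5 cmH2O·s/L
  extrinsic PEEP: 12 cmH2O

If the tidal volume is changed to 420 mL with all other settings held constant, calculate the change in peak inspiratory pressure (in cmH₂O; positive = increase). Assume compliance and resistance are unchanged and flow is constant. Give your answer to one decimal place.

-2.2

PIP = Vt/C + R·V̇ + PEEP (constant-flow equation of motion).
Only the elastic term changes: ΔPIP = ΔVt / C = (420 − 510) / 41.8 = -2.153 cmH2O.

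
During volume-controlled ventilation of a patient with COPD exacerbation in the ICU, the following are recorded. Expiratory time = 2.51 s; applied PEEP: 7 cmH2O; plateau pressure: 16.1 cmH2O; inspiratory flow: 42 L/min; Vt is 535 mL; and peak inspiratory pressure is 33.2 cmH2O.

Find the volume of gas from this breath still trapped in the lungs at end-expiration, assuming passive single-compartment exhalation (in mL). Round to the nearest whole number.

Flow: 42 L/min ÷ 60 = 0.7 L/s.
R = (PIP − Pplat)/V̇ = (33.2 − 16.1) / 0.7 = 17.1/0.7 = 24.429 cmH2O·s/L.
C = Vt/(Pplat − PEEP) = 535.0 / (16.1 − 7) = 535.0/9.1 = 58.791 mL/cmH2O.
τ = R × C = 24.429 × 0.05879 L/cmH2O = 1.436 s.
Fraction remaining = e^(−Te/τ) = e^(−2.51/1.436) = 0.1741.
Trapped volume = 535.0 × 0.1741 = 93.144 mL.

93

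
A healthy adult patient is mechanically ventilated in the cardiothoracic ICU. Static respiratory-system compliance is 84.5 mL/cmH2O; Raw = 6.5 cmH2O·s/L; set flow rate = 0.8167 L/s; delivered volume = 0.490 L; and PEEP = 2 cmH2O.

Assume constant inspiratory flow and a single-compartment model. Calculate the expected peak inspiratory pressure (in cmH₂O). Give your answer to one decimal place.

Equation of motion (constant flow): PIP = Vt/C + R·V̇ + PEEP.
PIP = 490/84.5 + 6.5×0.8167 + 2 = 5.799 + 5.309 + 2 = 13.108 cmH2O.

13.1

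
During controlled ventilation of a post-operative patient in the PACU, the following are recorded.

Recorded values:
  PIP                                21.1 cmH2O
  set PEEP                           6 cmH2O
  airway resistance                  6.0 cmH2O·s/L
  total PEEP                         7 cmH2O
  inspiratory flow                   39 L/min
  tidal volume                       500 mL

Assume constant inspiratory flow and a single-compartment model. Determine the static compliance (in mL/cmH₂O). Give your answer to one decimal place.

49.0

Flow: 39 L/min ÷ 60 = 0.65 L/s.
Total PEEP = 7 cmH2O (set 6 + intrinsic 1); this is the baseline alveolar pressure.
Equation of motion (constant flow): PIP = Vt/C + R·V̇ + PEEP.
Vt/C = PIP − R·V̇ − PEEP = 21.1 − 6.0×0.65 − 7 = 21.1 − 3.9 − 7 = 10.2 cmH2O.
C = Vt / 10.2 = 500 / 10.2 = 49.02 mL/cmH2O.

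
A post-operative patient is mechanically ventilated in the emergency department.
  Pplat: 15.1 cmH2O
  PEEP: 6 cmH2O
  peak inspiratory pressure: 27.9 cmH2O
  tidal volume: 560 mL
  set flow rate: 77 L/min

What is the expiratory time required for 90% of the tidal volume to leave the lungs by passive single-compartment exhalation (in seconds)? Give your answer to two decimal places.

1.41

Flow: 77 L/min ÷ 60 = 1.2833 L/s.
R = (PIP − Pplat)/V̇ = (27.9 − 15.1) / 1.2833 = 12.8/1.2833 = 9.974 cmH2O·s/L.
C = Vt/(Pplat − PEEP) = 560.0 / (15.1 − 6) = 560.0/9.1 = 61.538 mL/cmH2O.
τ = R × C = 9.974 × 0.06154 L/cmH2O = 0.6138 s.
t = −τ·ln(1 − 0.90) = −0.6138·ln(0.1) = 1.413 s.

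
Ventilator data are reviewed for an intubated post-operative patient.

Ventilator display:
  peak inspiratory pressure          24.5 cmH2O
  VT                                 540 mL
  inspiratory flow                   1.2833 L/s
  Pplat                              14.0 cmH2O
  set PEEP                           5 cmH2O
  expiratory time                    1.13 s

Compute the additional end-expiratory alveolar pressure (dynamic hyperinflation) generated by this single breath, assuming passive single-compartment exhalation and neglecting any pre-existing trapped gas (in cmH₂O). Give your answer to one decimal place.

R = (PIP − Pplat)/V̇ = (24.5 − 14.0) / 1.2833 = 10.5/1.2833 = 8.182 cmH2O·s/L.
C = Vt/(Pplat − PEEP) = 540.0 / (14.0 − 5) = 540.0/9.0 = 60.0 mL/cmH2O.
τ = R × C = 8.182 × 0.06 L/cmH2O = 0.4909 s.
Fraction remaining = e^(−Te/τ) = e^(−1.13/0.4909) = 0.1001; trapped volume = 540.0 × 0.1001 = 54.054 mL.
Additional alveolar pressure from trapping ≈ V_trapped / C = 54.054 / 60.0 = 0.9009 cmH2O.

0.9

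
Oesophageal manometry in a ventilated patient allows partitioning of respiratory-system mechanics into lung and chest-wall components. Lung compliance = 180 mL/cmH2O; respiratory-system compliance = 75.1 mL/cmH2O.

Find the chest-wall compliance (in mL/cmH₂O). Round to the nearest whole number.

1/Ccw = 1/Crs − 1/CL.
1/Ccw = 1/75.1 − 1/180 = 0.00776.
Ccw = 128.87 mL/cmH2O.

129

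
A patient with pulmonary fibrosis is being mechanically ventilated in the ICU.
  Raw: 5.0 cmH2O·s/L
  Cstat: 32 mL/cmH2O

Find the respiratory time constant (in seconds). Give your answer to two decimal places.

τ = R × C = 5.0 × 32 mL/cmH2O = 5.0 × 0.032 L/cmH2O = 0.16 s.

0.16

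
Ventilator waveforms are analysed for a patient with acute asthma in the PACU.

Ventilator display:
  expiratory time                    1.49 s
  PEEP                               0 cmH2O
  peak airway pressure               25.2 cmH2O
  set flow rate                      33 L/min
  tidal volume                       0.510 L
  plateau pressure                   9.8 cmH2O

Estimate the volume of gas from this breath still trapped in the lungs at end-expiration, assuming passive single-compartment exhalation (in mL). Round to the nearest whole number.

Flow: 33 L/min ÷ 60 = 0.55 L/s.
R = (PIP − Pplat)/V̇ = (25.2 − 9.8) / 0.55 = 15.4/0.55 = 28.0 cmH2O·s/L.
C = Vt/(Pplat − PEEP) = 510.0 / (9.8 − 0) = 510.0/9.8 = 52.041 mL/cmH2O.
τ = R × C = 28.0 × 0.05204 L/cmH2O = 1.457 s.
Fraction remaining = e^(−Te/τ) = e^(−1.49/1.457) = 0.3596.
Trapped volume = 510.0 × 0.3596 = 183.4 mL.

183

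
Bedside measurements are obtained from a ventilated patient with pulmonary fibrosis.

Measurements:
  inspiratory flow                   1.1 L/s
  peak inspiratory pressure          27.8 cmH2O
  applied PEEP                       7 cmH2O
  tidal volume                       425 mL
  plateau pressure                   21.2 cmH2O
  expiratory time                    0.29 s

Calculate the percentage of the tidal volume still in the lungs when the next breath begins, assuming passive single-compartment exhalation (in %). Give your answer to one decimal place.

R = (PIP − Pplat)/V̇ = (27.8 − 21.2) / 1.1 = 6.6/1.1 = 6.0 cmH2O·s/L.
C = Vt/(Pplat − PEEP) = 425.0 / (21.2 − 7) = 425.0/14.2 = 29.93 mL/cmH2O.
τ = R × C = 6.0 × 0.02993 L/cmH2O = 0.1796 s.
Fraction remaining at end-expiration = e^(−Te/τ) = e^(−0.29/0.1796) = 0.199 → 19.9%.

19.9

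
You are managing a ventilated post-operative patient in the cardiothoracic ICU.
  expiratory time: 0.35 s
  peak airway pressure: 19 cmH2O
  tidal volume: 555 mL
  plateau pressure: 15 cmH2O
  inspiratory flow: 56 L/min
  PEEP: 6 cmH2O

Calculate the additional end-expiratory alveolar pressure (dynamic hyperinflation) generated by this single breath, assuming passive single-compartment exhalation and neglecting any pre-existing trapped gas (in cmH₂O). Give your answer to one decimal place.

Flow: 56 L/min ÷ 60 = 0.9333 L/s.
R = (PIP − Pplat)/V̇ = (19 − 15) / 0.9333 = 4.0/0.9333 = 4.286 cmH2O·s/L.
C = Vt/(Pplat − PEEP) = 555.0 / (15 − 6) = 555.0/9.0 = 61.667 mL/cmH2O.
τ = R × C = 4.286 × 0.06167 L/cmH2O = 0.2643 s.
Fraction remaining = e^(−Te/τ) = e^(−0.35/0.2643) = 0.266; trapped volume = 555.0 × 0.266 = 147.63 mL.
Additional alveolar pressure from trapping ≈ V_trapped / C = 147.63 / 61.667 = 2.394 cmH2O.

2.4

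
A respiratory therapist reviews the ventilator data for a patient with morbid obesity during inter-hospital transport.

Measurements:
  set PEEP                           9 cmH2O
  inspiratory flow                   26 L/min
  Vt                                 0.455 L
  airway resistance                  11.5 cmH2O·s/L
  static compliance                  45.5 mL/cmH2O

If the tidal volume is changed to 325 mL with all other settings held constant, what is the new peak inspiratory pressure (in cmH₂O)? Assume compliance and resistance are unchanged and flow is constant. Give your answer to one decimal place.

Flow: 26 L/min ÷ 60 = 0.4333 L/s.
PIP = Vt/C + R·V̇ + PEEP (constant-flow equation of motion).
Only the elastic term changes: ΔPIP = ΔVt / C = (325 − 455) / 45.5 = -2.857 cmH2O.
Original PIP = 455/45.5 + 11.5×0.4333 + 9 = 23.983 cmH2O; new PIP = 23.983 + (-2.857) = 21.126 cmH2O.

21.1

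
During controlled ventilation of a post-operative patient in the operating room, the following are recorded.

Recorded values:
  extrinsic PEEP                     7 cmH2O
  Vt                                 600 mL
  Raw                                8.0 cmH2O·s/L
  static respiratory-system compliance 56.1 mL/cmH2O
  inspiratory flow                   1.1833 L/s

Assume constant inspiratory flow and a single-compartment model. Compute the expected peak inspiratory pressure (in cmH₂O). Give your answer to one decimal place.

Equation of motion (constant flow): PIP = Vt/C + R·V̇ + PEEP.
PIP = 600/56.1 + 8.0×1.1833 + 7 = 10.695 + 9.466 + 7 = 27.161 cmH2O.

27.2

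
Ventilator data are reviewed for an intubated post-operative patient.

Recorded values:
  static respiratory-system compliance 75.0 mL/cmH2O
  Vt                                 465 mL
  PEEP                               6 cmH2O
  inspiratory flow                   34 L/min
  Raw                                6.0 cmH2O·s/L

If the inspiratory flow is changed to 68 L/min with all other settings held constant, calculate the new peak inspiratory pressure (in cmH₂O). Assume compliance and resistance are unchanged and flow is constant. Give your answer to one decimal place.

Flow: 34 L/min ÷ 60 = 0.5667 L/s.
New flow: 68 L/min ÷ 60 = 1.1333 L/s.
PIP = Vt/C + R·V̇ + PEEP (constant-flow equation of motion).
Only the resistive term changes: ΔPIP = R × ΔV̇ = 6.0 × (1.1333 − 0.5667) = 6.0 × 0.5666 = 3.4 cmH2O.
Original PIP = 465/75.0 + 6.0×0.5667 + 6 = 15.6 cmH2O; new PIP = 15.6 + (3.4) = 19.0 cmH2O.

19.0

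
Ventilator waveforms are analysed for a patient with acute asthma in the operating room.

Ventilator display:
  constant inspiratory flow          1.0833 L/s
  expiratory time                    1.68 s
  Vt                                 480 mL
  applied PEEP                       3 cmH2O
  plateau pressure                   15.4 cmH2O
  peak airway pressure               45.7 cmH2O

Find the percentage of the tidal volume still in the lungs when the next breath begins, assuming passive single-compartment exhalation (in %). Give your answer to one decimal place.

21.2

R = (PIP − Pplat)/V̇ = (45.7 − 15.4) / 1.0833 = 30.3/1.0833 = 27.97 cmH2O·s/L.
C = Vt/(Pplat − PEEP) = 480.0 / (15.4 − 3) = 480.0/12.4 = 38.71 mL/cmH2O.
τ = R × C = 27.97 × 0.03871 L/cmH2O = 1.083 s.
Fraction remaining at end-expiration = e^(−Te/τ) = e^(−1.68/1.083) = 0.212 → 21.2%.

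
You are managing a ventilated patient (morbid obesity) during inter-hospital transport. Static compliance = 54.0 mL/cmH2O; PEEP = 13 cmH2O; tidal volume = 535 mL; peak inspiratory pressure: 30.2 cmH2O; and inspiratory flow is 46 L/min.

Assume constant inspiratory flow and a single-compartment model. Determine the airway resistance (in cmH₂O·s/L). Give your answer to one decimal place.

Flow: 46 L/min ÷ 60 = 0.7667 L/s.
Equation of motion (constant flow): PIP = Vt/C + R·V̇ + PEEP.
R·V̇ = PIP − Vt/C − PEEP = 30.2 − 535/54.0 − 13 = 30.2 − 9.907 − 13 = 7.293 cmH2O.
R = 7.293 / 0.7667 = 9.512 cmH2O·s/L.

9.5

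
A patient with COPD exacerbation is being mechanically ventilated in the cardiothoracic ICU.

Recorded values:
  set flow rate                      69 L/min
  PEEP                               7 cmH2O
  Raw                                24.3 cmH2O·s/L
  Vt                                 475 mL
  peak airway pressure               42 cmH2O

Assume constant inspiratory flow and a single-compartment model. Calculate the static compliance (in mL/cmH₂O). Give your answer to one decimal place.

67.3

Flow: 69 L/min ÷ 60 = 1.15 L/s.
Equation of motion (constant flow): PIP = Vt/C + R·V̇ + PEEP.
Vt/C = PIP − R·V̇ − PEEP = 42 − 24.3×1.15 − 7 = 42 − 27.945 − 7 = 7.055 cmH2O.
C = Vt / 7.055 = 475 / 7.055 = 67.328 mL/cmH2O.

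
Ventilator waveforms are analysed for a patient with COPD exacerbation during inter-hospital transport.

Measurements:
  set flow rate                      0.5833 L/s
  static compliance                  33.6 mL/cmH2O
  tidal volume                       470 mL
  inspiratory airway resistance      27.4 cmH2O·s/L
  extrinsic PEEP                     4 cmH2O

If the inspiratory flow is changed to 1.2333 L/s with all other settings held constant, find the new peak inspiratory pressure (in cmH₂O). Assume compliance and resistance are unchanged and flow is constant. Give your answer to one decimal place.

PIP = Vt/C + R·V̇ + PEEP (constant-flow equation of motion).
Only the resistive term changes: ΔPIP = R × ΔV̇ = 27.4 × (1.2333 − 0.5833) = 27.4 × 0.65 = 17.81 cmH2O.
Original PIP = 470/33.6 + 27.4×0.5833 + 4 = 33.971 cmH2O; new PIP = 33.971 + (17.81) = 51.781 cmH2O.

51.8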